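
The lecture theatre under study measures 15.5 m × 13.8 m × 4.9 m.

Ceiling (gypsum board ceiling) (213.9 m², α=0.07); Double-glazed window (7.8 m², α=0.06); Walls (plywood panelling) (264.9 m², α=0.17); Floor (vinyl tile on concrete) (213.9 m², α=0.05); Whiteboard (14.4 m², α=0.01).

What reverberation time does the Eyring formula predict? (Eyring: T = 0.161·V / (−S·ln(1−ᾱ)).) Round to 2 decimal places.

S = Σ Sᵢ = 714.9 m².
Σ(Sᵢαᵢ) = 213.9·0.07 + 7.8·0.06 + 264.9·0.17 + 213.9·0.05 + 14.4·0.01 = 71.313.
ᾱ = 71.313 / 714.9 = 0.0998.
Eyring denominator: −S ln(1−ᾱ) = 75.163.
V = 15.5 × 13.8 × 4.9 = 1048.11 m³.
RT60 = 0.161 × 1048.11 / 75.163 = 2.25 s.

2.25 s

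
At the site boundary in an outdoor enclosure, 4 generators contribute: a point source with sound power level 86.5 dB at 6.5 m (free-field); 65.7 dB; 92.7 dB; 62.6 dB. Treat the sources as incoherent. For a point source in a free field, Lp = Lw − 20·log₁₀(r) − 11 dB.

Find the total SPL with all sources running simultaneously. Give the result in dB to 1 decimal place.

92.7 dB

Source at 6.5 m: Lp = 86.5 − 20·log₁₀(6.5) − 11 = 59.2 dB.
Sum in the linear (power) domain: Σ 10^(Lᵢ/10) = 10^(59.2/10) + 10^(65.7/10) + 10^(92.7/10) + 10^(62.6/10) = 1.868e+09.
Back to dB: 10·log₁₀ Σ = 92.7 dB.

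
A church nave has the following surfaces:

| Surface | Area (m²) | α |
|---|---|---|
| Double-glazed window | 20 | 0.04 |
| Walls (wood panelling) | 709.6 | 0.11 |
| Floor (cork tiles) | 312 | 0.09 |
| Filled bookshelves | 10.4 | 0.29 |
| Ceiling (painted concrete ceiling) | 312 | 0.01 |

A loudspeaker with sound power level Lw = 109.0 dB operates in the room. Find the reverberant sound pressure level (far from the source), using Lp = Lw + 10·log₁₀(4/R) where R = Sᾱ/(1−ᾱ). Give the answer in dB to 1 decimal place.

94.1 dB

A = 113.072 sabins; S = 1364.0 m².
ᾱ = 0.0829, so room constant R = A/(1−ᾱ) = 123.293 m².
Lp = Lw + 10 log₁₀(4/R) = 109.0 -14.89 = 94.1 dB.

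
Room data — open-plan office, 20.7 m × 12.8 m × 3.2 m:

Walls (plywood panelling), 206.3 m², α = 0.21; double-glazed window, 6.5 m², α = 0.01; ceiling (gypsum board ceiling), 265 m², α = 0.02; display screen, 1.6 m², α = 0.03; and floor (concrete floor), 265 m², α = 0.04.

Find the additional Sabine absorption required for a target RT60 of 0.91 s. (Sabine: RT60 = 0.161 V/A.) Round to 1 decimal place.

Total absorption A₁ = 206.3·0.21 + 6.5·0.01 + 265·0.02 + 1.6·0.03 + 265·0.04
  = 43.323 + 0.065 + 5.300 + 0.048 + 10.600 = 59.336 m² sabins.
V = 847.872 m³. Required absorption A₂ = 0.161 × 847.872 / 0.91 = 150.008 sabins.
Shortfall: 150.008 − 59.336 = 90.7 sabins.

90.7 sabins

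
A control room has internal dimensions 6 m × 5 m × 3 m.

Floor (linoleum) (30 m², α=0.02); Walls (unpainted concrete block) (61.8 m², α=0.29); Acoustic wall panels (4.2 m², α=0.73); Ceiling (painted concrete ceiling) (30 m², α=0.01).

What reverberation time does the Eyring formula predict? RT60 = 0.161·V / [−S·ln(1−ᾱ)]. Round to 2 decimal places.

S = Σ Sᵢ = 126.0 m².
Absorption A = 30·0.02 + 61.8·0.29 + 4.2·0.73 + 30·0.01 = 21.888 sabins.
ᾱ = 21.888 / 126.0 = 0.1737.
Eyring denominator: −S ln(1−ᾱ) = 24.040.
V = 6 × 5 × 3 = 90 m³.
T = 0.161·V/[−S·ln(1−ᾱ)] = 0.161·90/24.040 = 0.60 s.

0.60 seconds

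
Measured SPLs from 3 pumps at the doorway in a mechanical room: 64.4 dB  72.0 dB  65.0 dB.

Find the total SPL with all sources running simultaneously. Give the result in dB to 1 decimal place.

Sum in the linear (power) domain: Σ 10^(Lᵢ/10) = 10^(64.4/10) + 10^(72.0/10) + 10^(65.0/10) = 2.177e+07.
Back to dB: 10·log₁₀ Σ = 73.4 dB.

73.4 dB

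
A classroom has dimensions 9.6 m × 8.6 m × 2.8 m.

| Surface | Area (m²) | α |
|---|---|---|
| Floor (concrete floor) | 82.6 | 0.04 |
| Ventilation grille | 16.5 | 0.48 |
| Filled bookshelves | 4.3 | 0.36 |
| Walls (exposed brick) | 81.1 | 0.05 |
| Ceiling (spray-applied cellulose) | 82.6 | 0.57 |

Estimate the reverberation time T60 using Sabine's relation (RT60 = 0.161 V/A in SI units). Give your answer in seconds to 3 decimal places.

Summing Sᵢαᵢ: 3.304 + 7.920 + 1.548 + 4.055 + 47.082 → A = 63.909 sabins.
Room volume: 231.168 m³.
Sabine: RT60 = 0.161 × 231.168 / 63.909 = 0.582 s.

0.582 s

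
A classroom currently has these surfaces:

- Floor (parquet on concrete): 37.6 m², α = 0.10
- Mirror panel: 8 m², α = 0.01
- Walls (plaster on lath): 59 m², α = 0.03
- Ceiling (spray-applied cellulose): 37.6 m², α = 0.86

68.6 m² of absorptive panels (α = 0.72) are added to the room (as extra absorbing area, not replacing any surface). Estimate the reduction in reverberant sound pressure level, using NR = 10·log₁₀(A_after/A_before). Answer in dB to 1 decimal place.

3.6 dB

Equivalent absorption area: A_before = 37.6*0.10 + 8*0.01 + 59*0.03 + 37.6*0.86 = 37.946 m².
Added absorption = 68.6 × 0.72 = 49.392 sabins.
New total A_after = 87.338 sabins.
Reduction = 10 log₁₀(A_after/A_before) = 10 log₁₀(2.3016) = 3.6 dB.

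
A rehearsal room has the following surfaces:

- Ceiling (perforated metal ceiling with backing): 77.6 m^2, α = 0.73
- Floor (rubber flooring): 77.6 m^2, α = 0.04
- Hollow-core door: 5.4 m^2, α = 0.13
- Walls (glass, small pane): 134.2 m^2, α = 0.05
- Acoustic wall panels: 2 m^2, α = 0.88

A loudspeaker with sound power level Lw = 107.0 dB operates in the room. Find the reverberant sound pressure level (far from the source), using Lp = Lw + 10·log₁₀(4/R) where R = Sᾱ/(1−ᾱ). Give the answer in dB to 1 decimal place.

Σ(Sᵢαᵢ) = 77.6×0.73 + 77.6×0.04 + 5.4×0.13 + 134.2×0.05 + 2×0.88 = 68.924; total area S = 296.8 m^2.
ᾱ = 0.2322, so room constant R = A/(1−ᾱ) = 89.768 m^2.
Lp = Lw + 10 log₁₀(4/R) = 107.0 -13.51 = 93.5 dB.

93.5 dB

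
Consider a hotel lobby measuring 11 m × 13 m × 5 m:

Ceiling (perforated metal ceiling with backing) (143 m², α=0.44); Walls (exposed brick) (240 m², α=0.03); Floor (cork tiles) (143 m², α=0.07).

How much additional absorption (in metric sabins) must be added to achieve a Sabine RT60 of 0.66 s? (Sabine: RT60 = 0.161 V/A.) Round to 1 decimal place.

A₁ = Σ Sᵢαᵢ = 143*0.44 + 240*0.03 + 143*0.07 = 80.130 sabins.
Target A₂ = 0.161·715/0.66 = 174.417 sabins (V = 715 m³).
ΔA = A₂ − A₁ = 174.417 − 80.130 = 94.3 sabins.

94.3 sabins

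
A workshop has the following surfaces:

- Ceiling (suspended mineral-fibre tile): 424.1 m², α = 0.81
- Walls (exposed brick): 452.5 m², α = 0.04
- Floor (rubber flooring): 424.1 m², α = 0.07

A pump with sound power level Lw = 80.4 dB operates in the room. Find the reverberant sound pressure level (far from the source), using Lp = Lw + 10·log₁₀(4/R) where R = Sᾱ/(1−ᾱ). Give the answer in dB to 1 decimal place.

58.9 dB

Σ(Sᵢαᵢ) = 424.1·0.81 + 452.5·0.04 + 424.1·0.07 = 391.308; total area S = 1300.7 m².
ᾱ = 0.3008, so room constant R = A/(1−ᾱ) = 559.651 m².
Lp = 80.4 + 10·log₁₀(4/559.651) = 80.4 + (-21.46) = 58.9 dB.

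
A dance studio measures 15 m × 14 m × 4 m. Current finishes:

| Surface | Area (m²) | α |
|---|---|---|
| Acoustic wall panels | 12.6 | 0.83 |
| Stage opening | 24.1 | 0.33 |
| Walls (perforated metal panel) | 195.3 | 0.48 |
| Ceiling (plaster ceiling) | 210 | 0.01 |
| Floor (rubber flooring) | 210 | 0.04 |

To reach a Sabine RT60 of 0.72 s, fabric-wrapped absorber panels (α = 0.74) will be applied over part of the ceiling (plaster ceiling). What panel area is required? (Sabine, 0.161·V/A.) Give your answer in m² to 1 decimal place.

Summing Sᵢαᵢ: 10.458 + 7.953 + 93.744 + 2.100 + 8.400 → A₁ = 122.655 sabins.
Required A₂ = 0.161·840/0.72 = 187.833 sabins.
ΔA needed = 187.833 − 122.655 = 65.178 sabins.
Net gain per m²: Δα = 0.74 − 0.01 = 0.73.
Panel area = 65.178 / 0.73 = 89.3 m².

89.3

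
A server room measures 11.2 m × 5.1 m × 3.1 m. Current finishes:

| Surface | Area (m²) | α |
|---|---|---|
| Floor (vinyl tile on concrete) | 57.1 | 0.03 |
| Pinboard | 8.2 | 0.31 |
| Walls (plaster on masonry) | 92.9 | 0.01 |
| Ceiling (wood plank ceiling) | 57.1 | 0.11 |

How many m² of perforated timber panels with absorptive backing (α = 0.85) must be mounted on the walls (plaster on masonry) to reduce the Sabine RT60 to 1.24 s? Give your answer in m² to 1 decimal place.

13.7

A₁ = Σ Sᵢαᵢ = 57.1×0.03 + 8.2×0.31 + 92.9×0.01 + 57.1×0.11 = 11.465 sabins.
V = 177.072 m³. Target absorption A₂ = 0.161 × 177.072 / 1.24 = 22.991 sabins.
ΔA needed = 22.991 − 11.465 = 11.526 sabins.
Net gain per m²: Δα = 0.85 − 0.01 = 0.84.
Area = ΔA/Δα = 11.526/0.84 = 13.7 m².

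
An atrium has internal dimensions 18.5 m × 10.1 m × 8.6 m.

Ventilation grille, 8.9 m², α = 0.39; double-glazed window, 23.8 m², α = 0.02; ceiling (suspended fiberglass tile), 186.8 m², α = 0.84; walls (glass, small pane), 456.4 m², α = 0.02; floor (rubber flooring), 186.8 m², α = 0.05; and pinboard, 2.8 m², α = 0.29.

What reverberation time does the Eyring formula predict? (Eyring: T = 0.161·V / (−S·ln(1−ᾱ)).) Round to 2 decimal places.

Total surface area S = 8.9 + 23.8 + 186.8 + 456.4 + 186.8 + 2.8 = 865.5 m².
Absorption A = 8.9·0.39 + 23.8·0.02 + 186.8·0.84 + 456.4·0.02 + 186.8·0.05 + 2.8·0.29 = 180.139 sabins.
Mean coefficient ᾱ = A/S = 0.2081.
−S·ln(1−ᾱ) = −865.5 × ln(1 − 0.2081) = 201.939.
V = 18.5 × 10.1 × 8.6 = 1606.91 m³.
RT60 = 0.161 × 1606.91 / 201.939 = 1.28 s.

1.28 sec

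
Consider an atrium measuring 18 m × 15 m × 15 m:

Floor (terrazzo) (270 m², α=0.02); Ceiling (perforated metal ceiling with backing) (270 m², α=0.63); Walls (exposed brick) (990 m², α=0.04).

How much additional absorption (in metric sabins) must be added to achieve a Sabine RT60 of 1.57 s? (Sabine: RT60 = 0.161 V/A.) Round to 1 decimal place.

200.2 sabins

Total absorption A₁ = 270·0.02 + 270·0.63 + 990·0.04
  = 5.400 + 170.100 + 39.600 = 215.100 m² sabins.
For T = 1.57 s, need A₂ = 0.161·V/T = 0.161·4050/1.57 = 415.318 sabins.
Additional absorption ΔA = 415.318 − 215.100 = 200.2 sabins.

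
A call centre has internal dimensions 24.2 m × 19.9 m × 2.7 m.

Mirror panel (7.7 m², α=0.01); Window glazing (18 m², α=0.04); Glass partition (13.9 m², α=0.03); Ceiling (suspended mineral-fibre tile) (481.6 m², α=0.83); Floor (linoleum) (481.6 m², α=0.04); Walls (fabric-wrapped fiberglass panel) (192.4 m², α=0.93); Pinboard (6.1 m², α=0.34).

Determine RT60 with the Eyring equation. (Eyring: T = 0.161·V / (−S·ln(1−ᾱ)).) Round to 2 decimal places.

Total surface area S = 7.7 + 18 + 13.9 + 481.6 + 481.6 + 192.4 + 6.1 = 1201.3 m².
Σ(Sᵢαᵢ) = 7.7·0.01 + 18·0.04 + 13.9·0.03 + 481.6·0.83 + 481.6·0.04 + 192.4·0.93 + 6.1·0.34 = 601.212.
Mean coefficient ᾱ = A/S = 0.5005.
Eyring denominator: −S ln(1−ᾱ) = 833.880.
V = 24.2 × 19.9 × 2.7 = 1300.266 m³.
T = 0.161·V/[−S·ln(1−ᾱ)] = 0.161·1300.266/833.880 = 0.25 s.

0.25 seconds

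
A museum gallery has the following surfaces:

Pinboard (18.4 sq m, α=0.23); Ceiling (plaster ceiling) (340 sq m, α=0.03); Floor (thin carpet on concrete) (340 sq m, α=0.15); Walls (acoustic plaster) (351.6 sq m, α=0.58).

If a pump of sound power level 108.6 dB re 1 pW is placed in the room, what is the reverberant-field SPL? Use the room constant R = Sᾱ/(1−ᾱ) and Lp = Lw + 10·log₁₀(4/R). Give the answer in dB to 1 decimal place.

Σ(Sᵢαᵢ) = 18.4·0.23 + 340·0.03 + 340·0.15 + 351.6·0.58 = 269.360; total area S = 1050.0 sq m.
ᾱ = 269.360/1050.0 = 0.2565; R = Sᾱ/(1−ᾱ) = 269.360/(1−0.2565) = 362.286 sq m.
Lp = Lw + 10 log₁₀(4/R) = 108.6 -19.57 = 89.0 dB.

89.0 dB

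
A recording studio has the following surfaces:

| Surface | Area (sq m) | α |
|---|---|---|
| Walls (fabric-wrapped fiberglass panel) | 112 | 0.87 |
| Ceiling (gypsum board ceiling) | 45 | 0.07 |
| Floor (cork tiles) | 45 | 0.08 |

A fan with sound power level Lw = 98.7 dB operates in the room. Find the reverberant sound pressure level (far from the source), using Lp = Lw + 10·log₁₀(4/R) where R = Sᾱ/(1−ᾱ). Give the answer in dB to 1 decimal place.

81.4 dB

Σ(Sᵢαᵢ) = 112·0.87 + 45·0.07 + 45·0.08 = 104.190; total area S = 202.0 sq m.
ᾱ = 104.190/202.0 = 0.5158; R = Sᾱ/(1−ᾱ) = 104.190/(1−0.5158) = 215.180 sq m.
Lp = 98.7 + 10·log₁₀(4/215.180) = 98.7 + (-17.31) = 81.4 dB.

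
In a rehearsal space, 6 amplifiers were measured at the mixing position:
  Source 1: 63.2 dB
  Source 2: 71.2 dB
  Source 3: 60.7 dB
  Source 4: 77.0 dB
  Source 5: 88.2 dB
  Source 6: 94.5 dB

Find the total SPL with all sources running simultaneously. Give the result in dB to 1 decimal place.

Σ 10^(Lᵢ/10) = 3.546e+09.
Back to dB: 10·log₁₀ Σ = 95.5 dB.

95.5 dB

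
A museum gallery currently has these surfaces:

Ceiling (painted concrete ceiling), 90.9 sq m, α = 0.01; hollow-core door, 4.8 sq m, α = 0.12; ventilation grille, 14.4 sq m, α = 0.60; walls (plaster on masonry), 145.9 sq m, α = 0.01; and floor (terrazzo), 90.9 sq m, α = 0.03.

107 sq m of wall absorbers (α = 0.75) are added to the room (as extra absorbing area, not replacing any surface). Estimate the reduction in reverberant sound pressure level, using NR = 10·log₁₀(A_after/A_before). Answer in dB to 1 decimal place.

8.2 dB

A_before = Σ Sᵢαᵢ = 90.9·0.01 + 4.8·0.12 + 14.4·0.60 + 145.9·0.01 + 90.9·0.03 = 14.311 sabins.
Added absorption = 107 × 0.75 = 80.250 sabins.
A_after = 14.311 + 80.250 = 94.561 sabins.
NR = 10·log₁₀(94.561/14.311) = 8.2 dB.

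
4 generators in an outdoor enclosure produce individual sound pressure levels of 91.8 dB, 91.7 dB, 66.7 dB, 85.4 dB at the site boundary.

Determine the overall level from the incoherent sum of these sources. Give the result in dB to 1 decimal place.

Sum in the linear (power) domain: Σ 10^(Lᵢ/10) = 10^(91.8/10) + 10^(91.7/10) + 10^(66.7/10) + 10^(85.4/10) = 3.344e+09.
L_total = 10·log₁₀(3.344e+09) = 95.2 dB.

95.2 dB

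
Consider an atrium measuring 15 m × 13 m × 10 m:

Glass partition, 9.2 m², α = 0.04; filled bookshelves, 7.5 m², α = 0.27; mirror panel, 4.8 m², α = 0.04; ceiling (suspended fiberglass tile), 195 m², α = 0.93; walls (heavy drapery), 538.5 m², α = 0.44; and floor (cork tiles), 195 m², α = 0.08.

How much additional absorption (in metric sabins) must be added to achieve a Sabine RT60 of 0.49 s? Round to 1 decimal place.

Summing Sᵢαᵢ: 0.368 + 2.025 + 0.192 + 181.350 + 236.940 + 15.600 → A₁ = 436.475 sabins.
For T = 0.49 s, need A₂ = 0.161·V/T = 0.161·1950/0.49 = 640.714 sabins.
ΔA = A₂ − A₁ = 640.714 − 436.475 = 204.2 sabins.

204.2 sabins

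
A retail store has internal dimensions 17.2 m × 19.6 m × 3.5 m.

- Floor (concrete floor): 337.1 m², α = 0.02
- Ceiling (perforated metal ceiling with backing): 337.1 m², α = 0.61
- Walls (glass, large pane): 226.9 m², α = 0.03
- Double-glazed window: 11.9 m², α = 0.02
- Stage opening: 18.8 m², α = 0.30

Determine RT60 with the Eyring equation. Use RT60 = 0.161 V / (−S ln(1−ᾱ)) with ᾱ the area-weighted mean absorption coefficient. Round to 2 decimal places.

0.74 sec

S = Σ Sᵢ = 931.8 m².
Σ(Sᵢαᵢ) = 337.1×0.02 + 337.1×0.61 + 226.9×0.03 + 11.9×0.02 + 18.8×0.30 = 225.058.
Mean coefficient ᾱ = A/S = 0.2415.
Eyring denominator: −S ln(1−ᾱ) = 257.561.
V = 17.2 × 19.6 × 3.5 = 1179.92 m³.
RT60 = 0.161 × 1179.92 / 257.561 = 0.74 s.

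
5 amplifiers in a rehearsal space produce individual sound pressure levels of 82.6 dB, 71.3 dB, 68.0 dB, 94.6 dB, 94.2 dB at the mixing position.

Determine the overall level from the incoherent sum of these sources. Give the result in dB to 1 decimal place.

97.6 dB

Converting to relative power and adding: 10^(82.6/10) + 10^(71.3/10) + 10^(68.0/10) + 10^(94.6/10) + 10^(94.2/10) = 5.716e+09.
Back to dB: 10·log₁₀ Σ = 97.6 dB.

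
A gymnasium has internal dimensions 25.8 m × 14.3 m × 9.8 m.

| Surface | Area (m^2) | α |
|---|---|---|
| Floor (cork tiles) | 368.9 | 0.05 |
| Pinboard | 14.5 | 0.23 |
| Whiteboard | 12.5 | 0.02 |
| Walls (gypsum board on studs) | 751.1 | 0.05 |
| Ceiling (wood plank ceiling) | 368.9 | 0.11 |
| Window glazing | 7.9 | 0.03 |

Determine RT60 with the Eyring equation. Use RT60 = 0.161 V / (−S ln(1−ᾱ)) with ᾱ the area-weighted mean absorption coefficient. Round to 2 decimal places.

S = Σ Sᵢ = 1523.8 m^2.
Σ(Sᵢαᵢ) = 368.9·0.05 + 14.5·0.23 + 12.5·0.02 + 751.1·0.05 + 368.9·0.11 + 7.9·0.03 = 100.401.
ᾱ = 100.401 / 1523.8 = 0.0659.
Eyring denominator: −S ln(1−ᾱ) = 103.880.
V = 25.8 × 14.3 × 9.8 = 3615.612 m³.
T = 0.161·V/[−S·ln(1−ᾱ)] = 0.161·3615.612/103.880 = 5.60 s.

5.60 seconds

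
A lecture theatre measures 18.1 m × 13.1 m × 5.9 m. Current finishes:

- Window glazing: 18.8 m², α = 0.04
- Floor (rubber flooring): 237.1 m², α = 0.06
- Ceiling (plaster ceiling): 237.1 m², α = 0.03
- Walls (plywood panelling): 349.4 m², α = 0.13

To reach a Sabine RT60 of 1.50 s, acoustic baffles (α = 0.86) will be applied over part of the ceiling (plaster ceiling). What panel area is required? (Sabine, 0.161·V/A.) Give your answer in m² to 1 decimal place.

99.6

A₁ = Σ Sᵢαᵢ = 18.8×0.04 + 237.1×0.06 + 237.1×0.03 + 349.4×0.13 = 67.513 sabins.
V = 1398.949 m³. Target absorption A₂ = 0.161 × 1398.949 / 1.50 = 150.154 sabins.
Absorption to add: 150.154 − 67.513 = 82.641 sabins.
Each m² of panel replacing the ceiling (plaster ceiling) adds (0.86 − 0.03) = 0.83 sabins.
Panel area = 82.641 / 0.83 = 99.6 m².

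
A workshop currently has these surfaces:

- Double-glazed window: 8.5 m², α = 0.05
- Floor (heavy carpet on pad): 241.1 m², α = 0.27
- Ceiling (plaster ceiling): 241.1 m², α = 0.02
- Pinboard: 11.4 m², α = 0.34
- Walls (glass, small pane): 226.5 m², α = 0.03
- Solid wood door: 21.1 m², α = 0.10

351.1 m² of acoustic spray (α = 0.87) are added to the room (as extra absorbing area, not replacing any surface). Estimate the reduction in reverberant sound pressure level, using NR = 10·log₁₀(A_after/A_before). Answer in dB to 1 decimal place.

Total absorption A_before = 8.5*0.05 + 241.1*0.27 + 241.1*0.02 + 11.4*0.34 + 226.5*0.03 + 21.1*0.10
  = 0.425 + 65.097 + 4.822 + 3.876 + 6.795 + 2.110 = 83.125 m² sabins.
Added absorption = 351.1 × 0.87 = 305.457 sabins.
A_after = 83.125 + 305.457 = 388.582 sabins.
NR = 10·log₁₀(388.582/83.125) = 6.7 dB.

6.7 dB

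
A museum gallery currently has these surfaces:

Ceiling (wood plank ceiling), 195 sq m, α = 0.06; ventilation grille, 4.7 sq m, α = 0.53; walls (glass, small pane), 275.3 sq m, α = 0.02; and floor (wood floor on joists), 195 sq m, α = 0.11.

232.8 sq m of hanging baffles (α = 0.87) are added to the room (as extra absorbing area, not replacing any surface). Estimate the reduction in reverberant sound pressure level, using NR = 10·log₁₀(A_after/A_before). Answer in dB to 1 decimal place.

7.7 dB

Total absorption A_before = 195×0.06 + 4.7×0.53 + 275.3×0.02 + 195×0.11
  = 11.700 + 2.491 + 5.506 + 21.450 = 41.147 sq m sabins.
Treatment contributes 232.8·0.87 = 202.536 sabins.
A_after = 41.147 + 202.536 = 243.683 sabins.
NR = 10·log₁₀(243.683/41.147) = 7.7 dB.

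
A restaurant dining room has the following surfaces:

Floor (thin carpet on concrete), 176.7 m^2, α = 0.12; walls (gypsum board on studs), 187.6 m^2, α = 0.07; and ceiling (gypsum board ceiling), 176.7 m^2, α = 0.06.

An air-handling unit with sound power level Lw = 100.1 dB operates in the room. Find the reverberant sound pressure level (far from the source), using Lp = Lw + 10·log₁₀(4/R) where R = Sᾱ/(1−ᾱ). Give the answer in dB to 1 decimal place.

89.2 dB

A = 44.938 sabins; S = 541.0 m^2.
ᾱ = 0.0831, so room constant R = A/(1−ᾱ) = 49.011 m^2.
Lp = Lw + 10 log₁₀(4/R) = 100.1 -10.88 = 89.2 dB.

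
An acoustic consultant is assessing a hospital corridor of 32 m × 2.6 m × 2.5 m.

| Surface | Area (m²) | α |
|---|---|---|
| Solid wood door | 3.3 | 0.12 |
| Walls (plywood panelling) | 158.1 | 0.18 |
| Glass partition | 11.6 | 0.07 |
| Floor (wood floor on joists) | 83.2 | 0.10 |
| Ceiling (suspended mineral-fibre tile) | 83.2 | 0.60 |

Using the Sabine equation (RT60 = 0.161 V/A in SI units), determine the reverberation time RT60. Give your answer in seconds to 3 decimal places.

Equivalent absorption area: A = 3.3*0.12 + 158.1*0.18 + 11.6*0.07 + 83.2*0.10 + 83.2*0.60 = 87.906 m².
V = 32·2.6·2.5 = 208 m³.
RT60 = 0.161 · V / A = 0.161 × 208 / 87.906 = 0.381 s.

0.381 sec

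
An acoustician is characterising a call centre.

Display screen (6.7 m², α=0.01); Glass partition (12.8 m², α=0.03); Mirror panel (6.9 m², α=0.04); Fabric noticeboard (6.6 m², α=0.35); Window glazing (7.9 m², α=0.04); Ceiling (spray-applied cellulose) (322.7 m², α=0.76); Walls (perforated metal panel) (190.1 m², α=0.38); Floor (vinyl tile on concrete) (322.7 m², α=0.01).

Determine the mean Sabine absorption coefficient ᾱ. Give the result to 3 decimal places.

Total surface area S = 876.4 m².
A = 6.7·0.01 + 12.8·0.03 + 6.9·0.04 + 6.6·0.35 + 7.9·0.04 + 322.7·0.76 + 190.1·0.38 + 322.7·0.01 = 324.070 sabins.
ᾱ = 324.070 / 876.4 = 0.370.

0.370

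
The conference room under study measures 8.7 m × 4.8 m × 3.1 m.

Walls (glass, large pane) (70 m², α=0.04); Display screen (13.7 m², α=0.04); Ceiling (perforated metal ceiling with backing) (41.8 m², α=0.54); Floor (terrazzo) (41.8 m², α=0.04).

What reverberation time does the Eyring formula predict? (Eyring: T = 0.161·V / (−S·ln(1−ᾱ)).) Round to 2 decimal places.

Total surface area S = 70 + 13.7 + 41.8 + 41.8 = 167.3 m².
Absorption A = 70×0.04 + 13.7×0.04 + 41.8×0.54 + 41.8×0.04 = 27.592 sabins.
ᾱ = 27.592 / 167.3 = 0.1649.
Eyring denominator: −S ln(1−ᾱ) = 30.148.
V = 8.7 × 4.8 × 3.1 = 129.456 m³.
T = 0.161·V/[−S·ln(1−ᾱ)] = 0.161·129.456/30.148 = 0.69 s.

0.69 s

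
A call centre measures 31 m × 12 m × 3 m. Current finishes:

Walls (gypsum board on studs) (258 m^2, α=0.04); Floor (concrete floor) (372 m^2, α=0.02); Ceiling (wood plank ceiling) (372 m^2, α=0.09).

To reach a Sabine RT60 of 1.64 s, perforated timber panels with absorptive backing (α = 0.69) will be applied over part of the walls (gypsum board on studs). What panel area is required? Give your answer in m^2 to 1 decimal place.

89.7

Summing Sᵢαᵢ: 10.320 + 7.440 + 33.480 → A₁ = 51.240 sabins.
Required A₂ = 0.161·1116/1.64 = 109.559 sabins.
Absorption to add: 109.559 − 51.240 = 58.319 sabins.
Each m^2 of panel replacing the walls (gypsum board on studs) adds (0.69 − 0.04) = 0.65 sabins.
Panel area = 58.319 / 0.65 = 89.7 m^2.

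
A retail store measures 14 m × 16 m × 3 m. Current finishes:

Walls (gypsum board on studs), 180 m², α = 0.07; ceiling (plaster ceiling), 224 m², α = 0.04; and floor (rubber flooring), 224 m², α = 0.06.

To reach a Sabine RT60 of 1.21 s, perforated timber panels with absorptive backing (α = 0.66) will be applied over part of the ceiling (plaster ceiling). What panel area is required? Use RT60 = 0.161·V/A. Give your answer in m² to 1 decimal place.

A₁ = Σ Sᵢαᵢ = 180×0.07 + 224×0.04 + 224×0.06 = 35.000 sabins.
V = 672 m³. Target absorption A₂ = 0.161 × 672 / 1.21 = 89.415 sabins.
ΔA needed = 89.415 − 35.000 = 54.415 sabins.
Each m² of panel replacing the ceiling (plaster ceiling) adds (0.66 − 0.04) = 0.62 sabins.
Panel area = 54.415 / 0.62 = 87.8 m².

87.8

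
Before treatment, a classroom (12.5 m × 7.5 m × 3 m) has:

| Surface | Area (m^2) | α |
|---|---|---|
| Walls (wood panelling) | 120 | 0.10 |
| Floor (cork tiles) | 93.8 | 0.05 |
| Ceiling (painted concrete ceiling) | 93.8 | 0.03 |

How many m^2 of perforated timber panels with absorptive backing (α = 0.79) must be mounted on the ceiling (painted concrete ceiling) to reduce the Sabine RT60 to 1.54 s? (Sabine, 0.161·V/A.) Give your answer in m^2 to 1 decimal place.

13.0

Equivalent absorption area: A₁ = 120×0.10 + 93.8×0.05 + 93.8×0.03 = 19.504 m^2.
V = 281.25 m³. Target absorption A₂ = 0.161 × 281.25 / 1.54 = 29.403 sabins.
ΔA needed = 29.403 − 19.504 = 9.899 sabins.
Net gain per m^2: Δα = 0.79 − 0.03 = 0.76.
Area = ΔA/Δα = 9.899/0.76 = 13.0 m^2.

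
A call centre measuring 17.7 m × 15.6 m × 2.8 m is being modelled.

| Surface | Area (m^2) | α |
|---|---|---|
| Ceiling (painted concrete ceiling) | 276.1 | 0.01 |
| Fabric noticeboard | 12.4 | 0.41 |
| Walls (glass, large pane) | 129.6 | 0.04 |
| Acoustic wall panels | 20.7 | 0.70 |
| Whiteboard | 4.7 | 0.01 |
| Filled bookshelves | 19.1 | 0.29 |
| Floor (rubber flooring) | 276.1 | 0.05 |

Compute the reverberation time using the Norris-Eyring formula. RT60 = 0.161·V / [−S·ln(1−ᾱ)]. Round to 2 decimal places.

2.57 s

S = Σ Sᵢ = 738.7 m^2.
Σ(Sᵢαᵢ) = 276.1×0.01 + 12.4×0.41 + 129.6×0.04 + 20.7×0.70 + 4.7×0.01 + 19.1×0.29 + 276.1×0.05 = 46.910.
ᾱ = 46.910 / 738.7 = 0.0635.
−S·ln(1−ᾱ) = −738.7 × ln(1 − 0.0635) = 48.463.
V = 17.7 × 15.6 × 2.8 = 773.136 m³.
T = 0.161·V/[−S·ln(1−ᾱ)] = 0.161·773.136/48.463 = 2.57 s.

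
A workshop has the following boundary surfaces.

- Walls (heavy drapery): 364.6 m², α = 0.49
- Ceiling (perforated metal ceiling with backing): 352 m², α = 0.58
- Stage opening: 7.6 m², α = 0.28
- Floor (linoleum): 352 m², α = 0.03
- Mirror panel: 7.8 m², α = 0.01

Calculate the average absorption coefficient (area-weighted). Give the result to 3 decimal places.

0.365

Total surface area S = 1084.0 m².
A = 364.6*0.49 + 352*0.58 + 7.6*0.28 + 352*0.03 + 7.8*0.01 = 395.580 sabins.
ᾱ = A/S = 0.365.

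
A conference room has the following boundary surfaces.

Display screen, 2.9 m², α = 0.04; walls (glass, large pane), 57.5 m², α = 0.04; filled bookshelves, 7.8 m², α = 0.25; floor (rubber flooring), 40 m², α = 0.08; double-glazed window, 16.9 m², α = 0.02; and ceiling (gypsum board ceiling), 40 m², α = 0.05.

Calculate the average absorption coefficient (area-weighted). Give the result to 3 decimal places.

Total surface area S = 165.1 m².
Weighted sum Σ Sα = 9.904.
ᾱ = 9.904 / 165.1 = 0.060.

0.060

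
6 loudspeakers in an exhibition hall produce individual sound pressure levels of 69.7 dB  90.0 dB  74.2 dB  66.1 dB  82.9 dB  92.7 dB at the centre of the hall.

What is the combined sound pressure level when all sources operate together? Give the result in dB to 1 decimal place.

Sum in the linear (power) domain: Σ 10^(Lᵢ/10) = 10^(69.7/10) + 10^(90.0/10) + 10^(74.2/10) + 10^(66.1/10) + 10^(82.9/10) + 10^(92.7/10) = 3.097e+09.
L_total = 10·log₁₀(3.097e+09) = 94.9 dB.

94.9 dB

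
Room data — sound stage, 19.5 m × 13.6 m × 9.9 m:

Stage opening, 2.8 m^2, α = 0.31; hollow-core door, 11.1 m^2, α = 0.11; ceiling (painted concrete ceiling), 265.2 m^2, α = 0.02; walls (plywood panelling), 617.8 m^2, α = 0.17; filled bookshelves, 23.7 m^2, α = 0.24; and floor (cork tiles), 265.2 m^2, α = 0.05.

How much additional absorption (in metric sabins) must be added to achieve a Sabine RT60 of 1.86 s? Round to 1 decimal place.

95.9 sabins

Summing Sᵢαᵢ: 0.868 + 1.221 + 5.304 + 105.026 + 5.688 + 13.260 → A₁ = 131.367 sabins.
V = 2625.48 m³. Required absorption A₂ = 0.161 × 2625.48 / 1.86 = 227.259 sabins.
Shortfall: 227.259 − 131.367 = 95.9 sabins.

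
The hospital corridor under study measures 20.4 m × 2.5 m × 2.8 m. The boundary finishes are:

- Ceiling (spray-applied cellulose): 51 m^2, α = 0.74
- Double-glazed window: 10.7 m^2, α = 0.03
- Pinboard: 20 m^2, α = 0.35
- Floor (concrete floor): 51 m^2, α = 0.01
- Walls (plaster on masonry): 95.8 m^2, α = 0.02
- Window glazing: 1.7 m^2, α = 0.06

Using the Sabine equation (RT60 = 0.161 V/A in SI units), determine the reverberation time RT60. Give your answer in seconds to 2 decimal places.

0.48 s

Summing Sᵢαᵢ: 37.740 + 0.321 + 7.000 + 0.510 + 1.916 + 0.102 → A = 47.589 sabins.
V = 20.4·2.5·2.8 = 142.8 m³.
T = 0.161 V/A = 0.161·142.8/47.589 = 0.48 s.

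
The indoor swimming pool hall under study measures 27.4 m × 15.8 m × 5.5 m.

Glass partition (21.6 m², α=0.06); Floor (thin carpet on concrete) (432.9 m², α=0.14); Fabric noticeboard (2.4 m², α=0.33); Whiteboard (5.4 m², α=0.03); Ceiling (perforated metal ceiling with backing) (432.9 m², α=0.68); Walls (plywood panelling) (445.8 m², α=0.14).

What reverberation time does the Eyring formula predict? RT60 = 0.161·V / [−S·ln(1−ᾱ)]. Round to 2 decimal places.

0.76 s

S = Σ Sᵢ = 1341.0 m².
Absorption A = 21.6×0.06 + 432.9×0.14 + 2.4×0.33 + 5.4×0.03 + 432.9×0.68 + 445.8×0.14 = 419.640 sabins.
Mean coefficient ᾱ = A/S = 0.3129.
Eyring denominator: −S ln(1−ᾱ) = 503.244.
V = 27.4 × 15.8 × 5.5 = 2381.06 m³.
RT60 = 0.161 × 2381.06 / 503.244 = 0.76 s.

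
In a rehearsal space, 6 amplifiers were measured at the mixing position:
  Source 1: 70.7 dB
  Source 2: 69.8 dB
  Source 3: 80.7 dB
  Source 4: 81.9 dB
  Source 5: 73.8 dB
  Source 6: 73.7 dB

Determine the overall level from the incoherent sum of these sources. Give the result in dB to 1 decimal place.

85.3 dB

Converting to relative power and adding: 10^(70.7/10) + 10^(69.8/10) + 10^(80.7/10) + 10^(81.9/10) + 10^(73.8/10) + 10^(73.7/10) = 3.411e+08.
Combined level = 10 log₁₀(3.411e+08) = 85.3 dB.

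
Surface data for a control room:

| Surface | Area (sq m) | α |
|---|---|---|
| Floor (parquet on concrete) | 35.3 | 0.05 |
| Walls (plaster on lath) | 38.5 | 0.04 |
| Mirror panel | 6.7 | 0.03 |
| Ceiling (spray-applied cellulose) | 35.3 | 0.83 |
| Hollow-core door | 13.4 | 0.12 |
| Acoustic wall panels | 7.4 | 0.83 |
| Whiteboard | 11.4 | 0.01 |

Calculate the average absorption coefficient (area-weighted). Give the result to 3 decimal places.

0.275

Total surface area S = 148.0 sq m.
Weighted sum Σ Sα = 40.669.
ᾱ = A/S = 0.275.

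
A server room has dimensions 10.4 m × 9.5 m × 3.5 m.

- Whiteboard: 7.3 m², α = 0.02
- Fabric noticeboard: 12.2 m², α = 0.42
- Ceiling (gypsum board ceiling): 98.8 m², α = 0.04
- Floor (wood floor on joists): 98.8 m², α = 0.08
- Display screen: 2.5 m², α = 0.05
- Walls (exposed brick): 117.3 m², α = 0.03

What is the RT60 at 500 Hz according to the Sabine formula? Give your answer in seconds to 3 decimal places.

2.680 sec

Equivalent absorption area: A = 7.3×0.02 + 12.2×0.42 + 98.8×0.04 + 98.8×0.08 + 2.5×0.05 + 117.3×0.03 = 20.770 m².
Room volume: 345.8 m³.
T = 0.161 V/A = 0.161·345.8/20.770 = 2.680 s.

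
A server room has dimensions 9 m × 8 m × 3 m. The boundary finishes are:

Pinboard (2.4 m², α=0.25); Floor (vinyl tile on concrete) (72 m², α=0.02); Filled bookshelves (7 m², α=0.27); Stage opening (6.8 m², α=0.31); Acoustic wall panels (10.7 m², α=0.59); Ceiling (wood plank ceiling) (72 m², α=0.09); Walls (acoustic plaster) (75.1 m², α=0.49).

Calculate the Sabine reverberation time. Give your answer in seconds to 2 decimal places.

Equivalent absorption area: A = 2.4×0.25 + 72×0.02 + 7×0.27 + 6.8×0.31 + 10.7×0.59 + 72×0.09 + 75.1×0.49 = 55.630 m².
Room volume: 216 m³.
Sabine: RT60 = 0.161 × 216 / 55.630 = 0.63 s.

0.63 sec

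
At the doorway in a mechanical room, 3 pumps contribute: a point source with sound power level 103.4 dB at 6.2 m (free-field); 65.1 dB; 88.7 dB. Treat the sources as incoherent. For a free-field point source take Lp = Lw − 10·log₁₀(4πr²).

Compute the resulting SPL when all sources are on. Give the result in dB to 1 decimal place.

Source at 6.2 m: Lp = 103.4 − 10·log₁₀(4π·6.2²) = 103.4 − 10·log₁₀(483.051) = 76.6 dB.
Sum in the linear (power) domain: Σ 10^(Lᵢ/10) = 10^(76.6/10) + 10^(65.1/10) + 10^(88.7/10) = 7.903e+08.
Back to dB: 10·log₁₀ Σ = 89.0 dB.

89.0 dB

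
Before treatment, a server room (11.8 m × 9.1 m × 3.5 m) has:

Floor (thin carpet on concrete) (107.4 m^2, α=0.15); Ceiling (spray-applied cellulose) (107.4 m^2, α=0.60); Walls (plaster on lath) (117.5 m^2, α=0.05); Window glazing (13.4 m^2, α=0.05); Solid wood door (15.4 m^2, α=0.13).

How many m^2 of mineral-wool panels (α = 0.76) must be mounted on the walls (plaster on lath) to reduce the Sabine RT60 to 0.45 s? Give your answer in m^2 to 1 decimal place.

Summing Sᵢαᵢ: 16.110 + 64.440 + 5.875 + 0.670 + 2.002 → A₁ = 89.097 sabins.
Required A₂ = 0.161·375.83/0.45 = 134.464 sabins.
Absorption to add: 134.464 − 89.097 = 45.367 sabins.
Net gain per m^2: Δα = 0.76 − 0.05 = 0.71.
Area = ΔA/Δα = 45.367/0.71 = 63.9 m^2.

63.9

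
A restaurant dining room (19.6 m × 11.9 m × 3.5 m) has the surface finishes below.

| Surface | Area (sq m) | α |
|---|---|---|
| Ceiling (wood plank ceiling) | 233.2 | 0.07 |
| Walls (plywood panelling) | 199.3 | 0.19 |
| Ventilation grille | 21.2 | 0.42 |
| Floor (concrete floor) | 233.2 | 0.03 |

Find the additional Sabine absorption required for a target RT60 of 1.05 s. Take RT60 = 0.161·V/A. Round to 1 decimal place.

55.1 sabins

Total absorption A₁ = 233.2·0.07 + 199.3·0.19 + 21.2·0.42 + 233.2·0.03
  = 16.324 + 37.867 + 8.904 + 6.996 = 70.091 sq m sabins.
For T = 1.05 s, need A₂ = 0.161·V/T = 0.161·816.34/1.05 = 125.172 sabins.
Shortfall: 125.172 − 70.091 = 55.1 sabins.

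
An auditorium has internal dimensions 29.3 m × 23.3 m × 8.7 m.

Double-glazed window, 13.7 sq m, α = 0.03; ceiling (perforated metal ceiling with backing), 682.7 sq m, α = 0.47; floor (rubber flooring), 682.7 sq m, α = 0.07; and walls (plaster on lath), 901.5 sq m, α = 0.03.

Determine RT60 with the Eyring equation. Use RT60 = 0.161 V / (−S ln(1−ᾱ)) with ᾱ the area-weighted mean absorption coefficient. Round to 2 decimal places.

Total surface area S = 13.7 + 682.7 + 682.7 + 901.5 = 2280.6 sq m.
Absorption A = 13.7·0.03 + 682.7·0.47 + 682.7·0.07 + 901.5·0.03 = 396.114 sabins.
Mean coefficient ᾱ = A/S = 0.1737.
Eyring denominator: −S ln(1−ᾱ) = 435.132.
V = 29.3 × 23.3 × 8.7 = 5939.403 m³.
RT60 = 0.161 × 5939.403 / 435.132 = 2.20 s.

2.20 s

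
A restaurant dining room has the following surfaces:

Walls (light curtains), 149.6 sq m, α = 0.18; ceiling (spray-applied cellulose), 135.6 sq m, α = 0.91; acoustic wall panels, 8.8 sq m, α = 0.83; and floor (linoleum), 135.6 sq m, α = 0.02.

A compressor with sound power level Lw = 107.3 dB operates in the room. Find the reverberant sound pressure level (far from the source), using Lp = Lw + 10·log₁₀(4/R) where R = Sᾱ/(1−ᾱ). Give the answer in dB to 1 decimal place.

Σ(Sᵢαᵢ) = 149.6×0.18 + 135.6×0.91 + 8.8×0.83 + 135.6×0.02 = 160.340; total area S = 429.6 sq m.
ᾱ = 0.3732, so room constant R = A/(1−ᾱ) = 255.807 sq m.
Lp = Lw + 10 log₁₀(4/R) = 107.3 -18.06 = 89.2 dB.

89.2 dB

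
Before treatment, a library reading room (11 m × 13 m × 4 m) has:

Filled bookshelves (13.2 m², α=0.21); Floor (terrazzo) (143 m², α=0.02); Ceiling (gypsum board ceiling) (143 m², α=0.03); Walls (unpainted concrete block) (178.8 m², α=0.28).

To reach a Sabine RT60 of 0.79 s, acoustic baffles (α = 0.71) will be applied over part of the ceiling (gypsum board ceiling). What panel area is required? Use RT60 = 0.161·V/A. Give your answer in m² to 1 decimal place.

83.2

A₁ = Σ Sᵢαᵢ = 13.2·0.21 + 143·0.02 + 143·0.03 + 178.8·0.28 = 59.986 sabins.
V = 572 m³. Target absorption A₂ = 0.161 × 572 / 0.79 = 116.572 sabins.
Absorption to add: 116.572 − 59.986 = 56.586 sabins.
Each m² of panel replacing the ceiling (gypsum board ceiling) adds (0.71 − 0.03) = 0.68 sabins.
Area = ΔA/Δα = 56.586/0.68 = 83.2 m².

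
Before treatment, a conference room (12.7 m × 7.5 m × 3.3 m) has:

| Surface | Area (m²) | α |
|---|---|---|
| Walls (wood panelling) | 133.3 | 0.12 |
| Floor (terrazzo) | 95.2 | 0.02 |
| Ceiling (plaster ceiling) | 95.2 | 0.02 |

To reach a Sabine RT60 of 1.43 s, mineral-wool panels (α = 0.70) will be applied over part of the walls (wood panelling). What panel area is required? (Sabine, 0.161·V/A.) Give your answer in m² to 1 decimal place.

Summing Sᵢαᵢ: 15.996 + 1.904 + 1.904 → A₁ = 19.804 sabins.
Required A₂ = 0.161·314.325/1.43 = 35.389 sabins.
Absorption to add: 35.389 − 19.804 = 15.585 sabins.
Net gain per m²: Δα = 0.70 − 0.12 = 0.58.
Panel area = 15.585 / 0.58 = 26.9 m².

26.9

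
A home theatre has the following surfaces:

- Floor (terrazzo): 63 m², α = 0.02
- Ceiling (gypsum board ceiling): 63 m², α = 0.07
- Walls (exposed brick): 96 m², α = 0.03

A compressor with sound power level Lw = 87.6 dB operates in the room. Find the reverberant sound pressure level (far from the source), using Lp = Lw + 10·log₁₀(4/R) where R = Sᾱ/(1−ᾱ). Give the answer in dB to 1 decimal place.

Σ(Sᵢαᵢ) = 63×0.02 + 63×0.07 + 96×0.03 = 8.550; total area S = 222.0 m².
ᾱ = 8.550/222.0 = 0.0385; R = Sᾱ/(1−ᾱ) = 8.550/(1−0.0385) = 8.892 m².
Lp = Lw + 10 log₁₀(4/R) = 87.6 -3.47 = 84.1 dB.

84.1 dB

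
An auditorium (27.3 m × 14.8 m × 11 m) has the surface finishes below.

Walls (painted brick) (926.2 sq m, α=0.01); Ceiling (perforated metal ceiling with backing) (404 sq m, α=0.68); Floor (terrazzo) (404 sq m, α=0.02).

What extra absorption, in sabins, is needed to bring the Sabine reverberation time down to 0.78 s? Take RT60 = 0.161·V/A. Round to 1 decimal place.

A₁ = Σ Sᵢαᵢ = 926.2·0.01 + 404·0.68 + 404·0.02 = 292.062 sabins.
For T = 0.78 s, need A₂ = 0.161·V/T = 0.161·4444.44/0.78 = 917.378 sabins.
ΔA = A₂ − A₁ = 917.378 − 292.062 = 625.3 sabins.

625.3 sabins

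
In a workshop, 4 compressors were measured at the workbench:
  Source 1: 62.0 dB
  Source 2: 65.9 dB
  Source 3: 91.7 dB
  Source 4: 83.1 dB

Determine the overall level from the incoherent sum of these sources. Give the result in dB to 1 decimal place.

92.3 dB

Converting to relative power and adding: 10^(62.0/10) + 10^(65.9/10) + 10^(91.7/10) + 10^(83.1/10) = 1.689e+09.
L_total = 10·log₁₀(1.689e+09) = 92.3 dB.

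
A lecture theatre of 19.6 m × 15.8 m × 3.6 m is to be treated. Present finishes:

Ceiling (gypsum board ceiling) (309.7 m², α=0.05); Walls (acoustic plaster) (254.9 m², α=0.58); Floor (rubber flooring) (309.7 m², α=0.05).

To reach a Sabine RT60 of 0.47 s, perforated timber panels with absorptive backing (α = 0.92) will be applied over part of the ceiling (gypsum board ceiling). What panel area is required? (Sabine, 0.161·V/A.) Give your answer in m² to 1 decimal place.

233.4

Total absorption A₁ = 309.7*0.05 + 254.9*0.58 + 309.7*0.05
  = 15.485 + 147.842 + 15.485 = 178.812 m² sabins.
V = 1114.848 m³. Target absorption A₂ = 0.161 × 1114.848 / 0.47 = 381.895 sabins.
ΔA needed = 381.895 − 178.812 = 203.083 sabins.
Each m² of panel replacing the ceiling (gypsum board ceiling) adds (0.92 − 0.05) = 0.87 sabins.
Area = ΔA/Δα = 203.083/0.87 = 233.4 m².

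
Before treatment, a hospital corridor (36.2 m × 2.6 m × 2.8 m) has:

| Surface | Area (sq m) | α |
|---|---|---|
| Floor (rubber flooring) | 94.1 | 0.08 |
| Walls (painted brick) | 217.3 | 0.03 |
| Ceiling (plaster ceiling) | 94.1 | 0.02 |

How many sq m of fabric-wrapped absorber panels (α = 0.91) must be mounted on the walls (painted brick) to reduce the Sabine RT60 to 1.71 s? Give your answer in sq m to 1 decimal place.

10.1

Total absorption A₁ = 94.1×0.08 + 217.3×0.03 + 94.1×0.02
  = 7.528 + 6.519 + 1.882 = 15.929 sq m sabins.
Required A₂ = 0.161·263.536/1.71 = 24.812 sabins.
Absorption to add: 24.812 − 15.929 = 8.883 sabins.
Net gain per sq m: Δα = 0.91 − 0.03 = 0.88.
Area = ΔA/Δα = 8.883/0.88 = 10.1 sq m.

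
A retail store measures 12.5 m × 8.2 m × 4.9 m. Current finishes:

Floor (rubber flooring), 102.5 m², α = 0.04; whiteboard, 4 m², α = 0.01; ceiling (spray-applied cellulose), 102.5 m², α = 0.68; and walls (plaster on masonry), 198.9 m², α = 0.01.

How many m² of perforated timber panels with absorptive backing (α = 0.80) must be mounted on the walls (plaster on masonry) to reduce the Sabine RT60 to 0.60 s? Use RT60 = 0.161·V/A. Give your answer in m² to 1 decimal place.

A₁ = Σ Sᵢαᵢ = 102.5·0.04 + 4·0.01 + 102.5·0.68 + 198.9·0.01 = 75.829 sabins.
V = 502.25 m³. Target absorption A₂ = 0.161 × 502.25 / 0.60 = 134.770 sabins.
Absorption to add: 134.770 − 75.829 = 58.941 sabins.
Each m² of panel replacing the walls (plaster on masonry) adds (0.80 − 0.01) = 0.79 sabins.
Panel area = 58.941 / 0.79 = 74.6 m².

74.6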